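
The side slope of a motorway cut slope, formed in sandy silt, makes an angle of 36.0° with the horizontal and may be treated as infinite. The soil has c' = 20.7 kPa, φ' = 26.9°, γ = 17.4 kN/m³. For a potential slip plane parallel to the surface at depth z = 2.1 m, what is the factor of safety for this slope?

For an infinite slope with a slip plane parallel to the surface (no pore pressure): FS = [c' + γz cos²β tanφ'] / [γz sinβ cosβ].
γz = 17.4·2.1 = 36.54 kN/m²
Numerator = 20.7 + 36.54·cos²36.0°·tan26.9° = 20.7 + 36.54·0.6545·0.5073 = 32.833 kPa
Denominator = 36.54·sin36.0°·cos36.0° = 36.54·0.5878·0.8090 = 17.376 kPa
FS = 32.833 / 17.376 = 1.890

FS = 1.89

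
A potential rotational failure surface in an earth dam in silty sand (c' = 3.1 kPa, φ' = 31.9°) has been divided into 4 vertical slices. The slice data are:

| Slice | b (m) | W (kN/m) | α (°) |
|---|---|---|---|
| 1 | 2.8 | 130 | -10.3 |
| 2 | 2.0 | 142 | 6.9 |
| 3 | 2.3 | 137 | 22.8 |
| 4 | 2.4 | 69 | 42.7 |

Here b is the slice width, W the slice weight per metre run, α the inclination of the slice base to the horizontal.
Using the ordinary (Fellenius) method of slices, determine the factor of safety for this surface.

FS = 3.31

Ordinary method of slices: FS = Σ[c'·Δl_i + (W_i cosα_i)·tanφ'] / Σ W_i sinα_i, with Δl_i = b_i / cosα_i.
Slice 1: Δl = 2.8/cos(-10.3°) = 2.846 m; N'_1 = 130·cos(-10.3°) = 127.9; c'Δl = 8.82; W sinα = -23.2
Slice 2: Δl = 2.0/cos6.9° = 2.015 m; N'_2 = 142·cos6.9° = 141.0; c'Δl = 6.25; W sinα = 17.1
Slice 3: Δl = 2.3/cos22.8° = 2.495 m; N'_3 = 137·cos22.8° = 126.3; c'Δl = 7.73; W sinα = 53.1
Slice 4: Δl = 2.4/cos42.7° = 3.266 m; N'_4 = 69·cos42.7° = 50.7; c'Δl = 10.12; W sinα = 46.8
Σc'Δl = 32.9 kN/m; ΣN' = 445.9 kN/m; ΣW sinα = 93.7 kN/m
Resisting = 32.9 + 445.9·tan31.9° = 32.9 + 277.5 = 310.5 kN/m
FS = 310.5 / 93.7 = 3.313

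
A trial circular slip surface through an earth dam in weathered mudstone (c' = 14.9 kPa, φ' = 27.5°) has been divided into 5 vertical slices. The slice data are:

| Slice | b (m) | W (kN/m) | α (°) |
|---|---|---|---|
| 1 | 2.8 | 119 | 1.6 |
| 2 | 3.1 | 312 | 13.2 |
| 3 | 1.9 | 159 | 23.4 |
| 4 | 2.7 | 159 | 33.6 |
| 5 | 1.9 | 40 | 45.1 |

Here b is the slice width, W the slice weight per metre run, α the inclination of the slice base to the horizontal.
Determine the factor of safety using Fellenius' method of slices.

FS = 2.31

Ordinary method of slices: FS = Σ[c'·Δl_i + (W_i cosα_i)·tanφ'] / Σ W_i sinα_i, with Δl_i = b_i / cosα_i.
Slice 1: Δl = 2.8/cos1.6° = 2.801 m; N'_1 = 119·cos1.6° = 119.0; c'Δl = 41.74; W sinα = 3.3
Slice 2: Δl = 3.1/cos13.2° = 3.184 m; N'_2 = 312·cos13.2° = 303.8; c'Δl = 47.44; W sinα = 71.2
Slice 3: Δl = 1.9/cos23.4° = 2.070 m; N'_3 = 159·cos23.4° = 145.9; c'Δl = 30.85; W sinα = 63.1
Slice 4: Δl = 2.7/cos33.6° = 3.242 m; N'_4 = 159·cos33.6° = 132.4; c'Δl = 48.30; W sinα = 88.0
Slice 5: Δl = 1.9/cos45.1° = 2.692 m; N'_5 = 40·cos45.1° = 28.2; c'Δl = 40.11; W sinα = 28.3
Σc'Δl = 208.4 kN/m; ΣN' = 729.3 kN/m; ΣW sinα = 254.0 kN/m
Resisting = 208.4 + 729.3·tan27.5° = 208.4 + 379.7 = 588.1 kN/m
FS = 588.1 / 254.0 = 2.315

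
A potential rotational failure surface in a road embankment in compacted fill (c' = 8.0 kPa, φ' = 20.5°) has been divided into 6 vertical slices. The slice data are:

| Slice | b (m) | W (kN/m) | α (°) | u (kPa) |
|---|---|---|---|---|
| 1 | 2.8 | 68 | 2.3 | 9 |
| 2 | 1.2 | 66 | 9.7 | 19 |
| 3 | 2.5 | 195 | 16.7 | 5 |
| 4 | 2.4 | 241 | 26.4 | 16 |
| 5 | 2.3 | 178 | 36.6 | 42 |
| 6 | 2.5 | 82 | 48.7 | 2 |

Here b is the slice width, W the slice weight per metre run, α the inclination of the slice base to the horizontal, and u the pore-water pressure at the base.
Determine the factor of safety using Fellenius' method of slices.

Ordinary method of slices: FS = Σ[c'·Δl_i + (W_i cosα_i − u_i·Δl_i)·tanφ'] / Σ W_i sinα_i, with Δl_i = b_i / cosα_i.
Slice 1: Δl = 2.8/cos2.3° = 2.802 m; N'_1 = 68·cos2.3° − 9·2.802 = 42.7; c'Δl = 22.42; W sinα = 2.7
Slice 2: Δl = 1.2/cos9.7° = 1.217 m; N'_2 = 66·cos9.7° − 19·1.217 = 41.9; c'Δl = 9.74; W sinα = 11.1
Slice 3: Δl = 2.5/cos16.7° = 2.610 m; N'_3 = 195·cos16.7° − 5·2.610 = 173.7; c'Δl = 20.88; W sinα = 56.0
Slice 4: Δl = 2.4/cos26.4° = 2.679 m; N'_4 = 241·cos26.4° − 16·2.679 = 173.0; c'Δl = 21.44; W sinα = 107.2
Slice 5: Δl = 2.3/cos36.6° = 2.865 m; N'_5 = 178·cos36.6° − 42·2.865 = 22.6; c'Δl = 22.92; W sinα = 106.1
Slice 6: Δl = 2.5/cos48.7° = 3.788 m; N'_6 = 82·cos48.7° − 2·3.788 = 46.5; c'Δl = 30.30; W sinα = 61.6
Σc'Δl = 127.7 kN/m; ΣN' = 500.5 kN/m; ΣW sinα = 344.8 kN/m
Resisting = 127.7 + 500.5·tan20.5° = 127.7 + 187.1 = 314.8 kN/m
FS = 314.8 / 344.8 = 0.913

FS = 0.91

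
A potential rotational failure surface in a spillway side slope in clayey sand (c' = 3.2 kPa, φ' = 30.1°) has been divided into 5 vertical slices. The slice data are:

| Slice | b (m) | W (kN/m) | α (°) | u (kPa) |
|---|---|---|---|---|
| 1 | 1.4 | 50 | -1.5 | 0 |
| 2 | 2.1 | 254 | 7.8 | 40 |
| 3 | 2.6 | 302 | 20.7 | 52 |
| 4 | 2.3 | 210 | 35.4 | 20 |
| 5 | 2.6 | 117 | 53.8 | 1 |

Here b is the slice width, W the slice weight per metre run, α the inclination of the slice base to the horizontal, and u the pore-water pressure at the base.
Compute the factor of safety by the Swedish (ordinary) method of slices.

Ordinary method of slices: FS = Σ[c'·Δl_i + (W_i cosα_i − u_i·Δl_i)·tanφ'] / Σ W_i sinα_i, with Δl_i = b_i / cosα_i.
Slice 1: Δl = 1.4/cos(-1.5°) = 1.400 m; N'_1 = 50·cos(-1.5°) − 0·1.400 = 50.0; c'Δl = 4.48; W sinα = -1.3
Slice 2: Δl = 2.1/cos7.8° = 2.120 m; N'_2 = 254·cos7.8° − 40·2.120 = 166.9; c'Δl = 6.78; W sinα = 34.5
Slice 3: Δl = 2.6/cos20.7° = 2.779 m; N'_3 = 302·cos20.7° − 52·2.779 = 138.0; c'Δl = 8.89; W sinα = 106.7
Slice 4: Δl = 2.3/cos35.4° = 2.822 m; N'_4 = 210·cos35.4° − 20·2.822 = 114.7; c'Δl = 9.03; W sinα = 121.6
Slice 5: Δl = 2.6/cos53.8° = 4.402 m; N'_5 = 117·cos53.8° − 1·4.402 = 64.7; c'Δl = 14.09; W sinα = 94.4
Σc'Δl = 43.3 kN/m; ΣN' = 534.3 kN/m; ΣW sinα = 356.0 kN/m
Resisting = 43.3 + 534.3·tan30.1° = 43.3 + 309.7 = 353.0 kN/m
FS = 353.0 / 356.0 = 0.992

FS = 0.99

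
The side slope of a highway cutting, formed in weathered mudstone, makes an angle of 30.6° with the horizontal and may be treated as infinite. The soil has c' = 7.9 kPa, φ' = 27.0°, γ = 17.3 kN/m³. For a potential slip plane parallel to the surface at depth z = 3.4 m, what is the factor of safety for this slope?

For an infinite slope with a slip plane parallel to the surface (no pore pressure): FS = [c' + γz cos²β tanφ'] / [γz sinβ cosβ].
γz = 17.3·3.4 = 58.82 kN/m²
Numerator = 7.9 + 58.82·cos²30.6°·tan27.0° = 7.9 + 58.82·0.7409·0.5095 = 30.104 kPa
Denominator = 58.82·sin30.6°·cos30.6° = 58.82·0.5090·0.8607 = 25.772 kPa
FS = 30.104 / 25.772 = 1.168

FS = 1.17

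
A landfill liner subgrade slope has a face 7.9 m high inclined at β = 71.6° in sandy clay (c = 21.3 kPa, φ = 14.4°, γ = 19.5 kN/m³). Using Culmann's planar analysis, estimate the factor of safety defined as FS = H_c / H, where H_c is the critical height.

FS = 1.11

H_c = (4c/γ) · sinβ cosφ / [1 − cos(β − φ)]
    = (4·21.3/19.5) · sin71.6°·cos14.4° / [1 − cos57.2°]
    = 4.369 · 0.9191 / 0.4583 = 8.76 m
FS = H_c / H = 8.76 / 7.9 = 1.109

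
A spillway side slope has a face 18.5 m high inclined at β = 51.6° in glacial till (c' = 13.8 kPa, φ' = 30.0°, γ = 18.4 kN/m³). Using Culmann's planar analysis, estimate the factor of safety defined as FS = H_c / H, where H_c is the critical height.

FS = 1.57

H_c = (4c'/γ) · sinβ cosφ' / [1 − cos(β − φ')]
    = (4·13.8/18.4) · sin51.6°·cos30.0° / [1 − cos21.6°]
    = 3.000 · 0.6787 / 0.0702 = 28.99 m
FS = H_c / H = 28.99 / 18.5 = 1.567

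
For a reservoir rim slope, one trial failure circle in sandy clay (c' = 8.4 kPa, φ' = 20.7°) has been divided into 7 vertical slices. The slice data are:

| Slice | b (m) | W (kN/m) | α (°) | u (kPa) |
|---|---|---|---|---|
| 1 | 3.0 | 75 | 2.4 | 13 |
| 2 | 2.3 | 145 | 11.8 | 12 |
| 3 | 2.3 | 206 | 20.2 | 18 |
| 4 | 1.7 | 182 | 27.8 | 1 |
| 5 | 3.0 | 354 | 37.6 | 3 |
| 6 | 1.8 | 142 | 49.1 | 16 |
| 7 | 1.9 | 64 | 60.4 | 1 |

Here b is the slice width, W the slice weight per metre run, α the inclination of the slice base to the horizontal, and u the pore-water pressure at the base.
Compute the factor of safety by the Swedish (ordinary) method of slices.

FS = 0.83

Ordinary method of slices: FS = Σ[c'·Δl_i + (W_i cosα_i − u_i·Δl_i)·tanφ'] / Σ W_i sinα_i, with Δl_i = b_i / cosα_i.
Slice 1: Δl = 3.0/cos2.4° = 3.003 m; N'_1 = 75·cos2.4° − 13·3.003 = 35.9; c'Δl = 25.22; W sinα = 3.1
Slice 2: Δl = 2.3/cos11.8° = 2.350 m; N'_2 = 145·cos11.8° − 12·2.350 = 113.7; c'Δl = 19.74; W sinα = 29.7
Slice 3: Δl = 2.3/cos20.2° = 2.451 m; N'_3 = 206·cos20.2° − 18·2.451 = 149.2; c'Δl = 20.59; W sinα = 71.1
Slice 4: Δl = 1.7/cos27.8° = 1.922 m; N'_4 = 182·cos27.8° − 1·1.922 = 159.1; c'Δl = 16.14; W sinα = 84.9
Slice 5: Δl = 3.0/cos37.6° = 3.786 m; N'_5 = 354·cos37.6° − 3·3.786 = 269.1; c'Δl = 31.81; W sinα = 216.0
Slice 6: Δl = 1.8/cos49.1° = 2.749 m; N'_6 = 142·cos49.1° − 16·2.749 = 49.0; c'Δl = 23.09; W sinα = 107.3
Slice 7: Δl = 1.9/cos60.4° = 3.847 m; N'_7 = 64·cos60.4° − 1·3.847 = 27.8; c'Δl = 32.31; W sinα = 55.6
Σc'Δl = 168.9 kN/m; ΣN' = 803.8 kN/m; ΣW sinα = 567.8 kN/m
Resisting = 168.9 + 803.8·tan20.7° = 168.9 + 303.7 = 472.6 kN/m
FS = 472.6 / 567.8 = 0.832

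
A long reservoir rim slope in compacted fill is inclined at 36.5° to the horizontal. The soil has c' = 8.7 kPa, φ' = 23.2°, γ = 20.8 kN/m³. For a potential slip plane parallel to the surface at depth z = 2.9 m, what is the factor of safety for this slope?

For an infinite slope with a slip plane parallel to the surface (no pore pressure): FS = [c' + γz cos²β tanφ'] / [γz sinβ cosβ].
γz = 20.8·2.9 = 60.32 kN/m²
Numerator = 8.7 + 60.32·cos²36.5°·tan23.2° = 8.7 + 60.32·0.6462·0.4286 = 25.406 kPa
Denominator = 60.32·sin36.5°·cos36.5° = 60.32·0.5948·0.8039 = 28.842 kPa
FS = 25.406 / 28.842 = 0.881

FS = 0.88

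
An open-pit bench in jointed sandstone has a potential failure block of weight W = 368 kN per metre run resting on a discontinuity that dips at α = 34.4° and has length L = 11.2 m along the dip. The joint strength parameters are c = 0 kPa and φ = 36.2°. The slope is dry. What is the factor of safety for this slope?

FS = 1.07

Resolving the block weight along and normal to the plane and applying the Mohr–Coulomb strength on the joint:
N' = W cosα = 368·cos34.4° = 303.6 kN/m
Driving force T = W sinα = 368·sin34.4° = 207.9 kN/m
Resisting force R = c·L + N'·tanφ = 0·11.2 + 303.6·tan36.2° = 0.0 + 222.2 = 222.2 kN/m
FS = R / T = 222.2 / 207.9 = 1.069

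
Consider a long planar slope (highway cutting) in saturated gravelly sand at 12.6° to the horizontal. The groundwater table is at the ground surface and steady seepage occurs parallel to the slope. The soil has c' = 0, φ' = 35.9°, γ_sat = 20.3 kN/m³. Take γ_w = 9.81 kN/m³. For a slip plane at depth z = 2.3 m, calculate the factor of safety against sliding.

FS = 1.67

With seepage parallel to the slope and the water table at the surface, the effective normal stress on the slip plane uses the buoyant unit weight γ' = γ_sat − γ_w while the driving shear stress uses γ_sat:
FS = [c' + γ' z cos²β tanφ'] / [γ_sat z sinβ cosβ]
(For c' = 0 this reduces to FS = (γ'/γ_sat)·tanφ'/tanβ.)
γ' = 20.3 − 9.81 = 10.49 kN/m³
Numerator = 0.0 + 10.49·2.3·cos²12.6°·tan35.9° = 0.0 + 10.49·2.3·0.9524·0.7239 = 16.634 kPa
Denominator = 20.3·2.3·sin12.6°·cos12.6° = 20.3·2.3·0.2181·0.9759 = 9.940 kPa
FS = 16.634 / 9.940 = 1.673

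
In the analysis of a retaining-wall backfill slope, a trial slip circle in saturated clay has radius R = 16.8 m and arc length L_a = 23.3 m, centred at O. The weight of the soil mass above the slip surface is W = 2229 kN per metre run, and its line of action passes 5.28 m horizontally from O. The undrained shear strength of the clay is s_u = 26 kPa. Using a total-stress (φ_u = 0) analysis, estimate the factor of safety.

Taking moments about the centre O, the resisting moment is provided by the undrained shear strength acting along the arc:
M_R = s_u·L_a·R = 26·23.30·16.8 = 10177.4 kN·m/m
M_D = W·d = 2229·5.28 = 11769.1 kN·m/m
FS = M_R / M_D = 10177.4 / 11769.1 = 0.865

FS = 0.86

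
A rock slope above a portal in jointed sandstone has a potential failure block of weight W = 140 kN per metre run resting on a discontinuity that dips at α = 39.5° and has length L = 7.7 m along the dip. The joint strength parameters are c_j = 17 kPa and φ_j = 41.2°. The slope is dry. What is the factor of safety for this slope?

Resolving the block weight along and normal to the plane and applying the Mohr–Coulomb strength on the joint:
N' = W cosα = 140·cos39.5° = 108.0 kN/m
Driving force T = W sinα = 140·sin39.5° = 89.1 kN/m
Resisting force R = c_j·L + N'·tanφ_j = 17·7.7 + 108.0·tan41.2° = 130.9 + 94.6 = 225.5 kN/m
FS = R / T = 225.5 / 89.1 = 2.532

FS = 2.53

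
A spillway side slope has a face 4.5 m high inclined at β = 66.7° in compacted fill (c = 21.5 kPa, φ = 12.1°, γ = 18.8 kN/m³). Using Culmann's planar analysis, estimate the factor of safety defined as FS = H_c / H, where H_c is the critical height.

FS = 2.17

H_c = (4c/γ) · sinβ cosφ / [1 − cos(β − φ)]
    = (4·21.5/18.8) · sin66.7°·cos12.1° / [1 − cos54.6°]
    = 4.574 · 0.8980 / 0.4207 = 9.76 m
FS = H_c / H = 9.76 / 4.5 = 2.170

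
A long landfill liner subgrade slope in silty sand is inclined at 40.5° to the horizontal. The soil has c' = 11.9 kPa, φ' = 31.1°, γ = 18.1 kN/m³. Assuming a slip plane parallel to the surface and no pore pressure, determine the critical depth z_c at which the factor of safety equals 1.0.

Setting FS = 1.00 in FS = [c' + γz cos²β tanφ'] / [γz sinβ cosβ] and solving for z:
z = c' / [γ cosβ (FS·sinβ − cosβ·tanφ')]
  = 11.9 / [18.1·cos40.5°·(1.00·sin40.5° − cos40.5°·tan31.1°)]
  = 11.9 / [18.1·0.7604·(1.00·0.6494 − 0.7604·0.6032)]
  = 11.9 / 2.6252 = 4.533 m

z_c = 4.53 m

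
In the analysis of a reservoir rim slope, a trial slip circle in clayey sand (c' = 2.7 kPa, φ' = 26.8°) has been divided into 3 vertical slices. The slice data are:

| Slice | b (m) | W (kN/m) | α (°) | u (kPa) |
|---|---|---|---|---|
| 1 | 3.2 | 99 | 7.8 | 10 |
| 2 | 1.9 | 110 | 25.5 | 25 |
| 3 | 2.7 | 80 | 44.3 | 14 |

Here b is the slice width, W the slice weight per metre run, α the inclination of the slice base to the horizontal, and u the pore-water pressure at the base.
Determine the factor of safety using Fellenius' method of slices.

Ordinary method of slices: FS = Σ[c'·Δl_i + (W_i cosα_i − u_i·Δl_i)·tanφ'] / Σ W_i sinα_i, with Δl_i = b_i / cosα_i.
Slice 1: Δl = 3.2/cos7.8° = 3.230 m; N'_1 = 99·cos7.8° − 10·3.230 = 65.8; c'Δl = 8.72; W sinα = 13.4
Slice 2: Δl = 1.9/cos25.5° = 2.105 m; N'_2 = 110·cos25.5° − 25·2.105 = 46.7; c'Δl = 5.68; W sinα = 47.4
Slice 3: Δl = 2.7/cos44.3° = 3.773 m; N'_3 = 80·cos44.3° − 14·3.773 = 4.4; c'Δl = 10.19; W sinα = 55.9
Σc'Δl = 24.6 kN/m; ΣN' = 116.9 kN/m; ΣW sinα = 116.7 kN/m
Resisting = 24.6 + 116.9·tan26.8° = 24.6 + 59.0 = 83.6 kN/m
FS = 83.6 / 116.7 = 0.717

FS = 0.72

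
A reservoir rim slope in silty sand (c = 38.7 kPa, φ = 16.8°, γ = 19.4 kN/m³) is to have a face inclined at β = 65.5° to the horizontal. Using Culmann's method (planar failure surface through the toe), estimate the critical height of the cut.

Culmann's analysis gives the critical failure plane at α_cr = (β + φ)/2 = (65.5 + 16.8)/2 = 41.1°, and the critical height
H_c = (4c/γ) · sinβ cosφ / [1 − cos(β − φ)]
    = (4·38.7/19.4) · sin65.5°·cos16.8° / [1 − cos(48.7°)]
    = 7.979 · 0.9100·0.9573 / [1 − 0.6600]
    = 7.979 · 0.8711 / 0.3400
    = 20.44 m

H_c = 20.44 m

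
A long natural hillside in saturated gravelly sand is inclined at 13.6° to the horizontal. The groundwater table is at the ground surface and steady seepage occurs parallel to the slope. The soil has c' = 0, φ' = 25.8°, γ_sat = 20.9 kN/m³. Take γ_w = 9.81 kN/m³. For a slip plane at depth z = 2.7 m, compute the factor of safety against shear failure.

FS = 1.06

With seepage parallel to the slope and the water table at the surface, the effective normal stress on the slip plane uses the buoyant unit weight γ' = γ_sat − γ_w while the driving shear stress uses γ_sat:
FS = [c' + γ' z cos²β tanφ'] / [γ_sat z sinβ cosβ]
(For c' = 0 this reduces to FS = (γ'/γ_sat)·tanφ'/tanβ.)
γ' = 20.9 − 9.81 = 11.09 kN/m³
Numerator = 0.0 + 11.09·2.7·cos²13.6°·tan25.8° = 0.0 + 11.09·2.7·0.9447·0.4834 = 13.675 kPa
Denominator = 20.9·2.7·sin13.6°·cos13.6° = 20.9·2.7·0.2351·0.9720 = 12.897 kPa
FS = 13.675 / 12.897 = 1.060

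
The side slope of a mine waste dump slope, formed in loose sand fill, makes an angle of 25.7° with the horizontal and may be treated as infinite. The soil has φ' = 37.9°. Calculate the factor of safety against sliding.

FS = 1.62

For a dry cohesionless infinite slope the factor of safety is FS = tanφ' / tanβ.
FS = tan37.9° / tan25.7° = 0.7785 / 0.4813 = 1.618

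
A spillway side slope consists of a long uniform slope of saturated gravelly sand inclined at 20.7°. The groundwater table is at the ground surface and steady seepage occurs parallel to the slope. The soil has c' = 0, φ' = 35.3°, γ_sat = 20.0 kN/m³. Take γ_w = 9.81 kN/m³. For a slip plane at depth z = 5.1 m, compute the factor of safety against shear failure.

FS = 0.95

With seepage parallel to the slope and the water table at the surface, the effective normal stress on the slip plane uses the buoyant unit weight γ' = γ_sat − γ_w while the driving shear stress uses γ_sat:
FS = [c' + γ' z cos²β tanφ'] / [γ_sat z sinβ cosβ]
(For c' = 0 this reduces to FS = (γ'/γ_sat)·tanφ'/tanβ.)
γ' = 20.0 − 9.81 = 10.19 kN/m³
Numerator = 0.0 + 10.19·5.1·cos²20.7°·tan35.3° = 0.0 + 10.19·5.1·0.8751·0.7080 = 32.199 kPa
Denominator = 20.0·5.1·sin20.7°·cos20.7° = 20.0·5.1·0.3535·0.9354 = 33.727 kPa
FS = 32.199 / 33.727 = 0.955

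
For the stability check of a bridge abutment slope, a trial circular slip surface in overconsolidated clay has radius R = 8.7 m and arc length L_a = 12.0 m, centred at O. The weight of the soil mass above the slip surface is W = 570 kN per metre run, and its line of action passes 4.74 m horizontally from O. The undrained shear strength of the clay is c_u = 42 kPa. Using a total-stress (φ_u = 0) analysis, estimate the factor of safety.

FS = 1.62

Taking moments about the centre O, the resisting moment is provided by the undrained shear strength acting along the arc:
M_R = c_u·L_a·R = 42·12.00·8.7 = 4384.8 kN·m/m
M_D = W·d = 570·4.74 = 2701.8 kN·m/m
FS = M_R / M_D = 4384.8 / 2701.8 = 1.623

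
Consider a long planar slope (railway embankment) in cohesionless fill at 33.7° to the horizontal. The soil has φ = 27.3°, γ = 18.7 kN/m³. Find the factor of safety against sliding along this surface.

FS = 0.77

For a dry cohesionless infinite slope the factor of safety is FS = tanφ / tanβ.
FS = tan27.3° / tan33.7° = 0.5161 / 0.6669 = 0.774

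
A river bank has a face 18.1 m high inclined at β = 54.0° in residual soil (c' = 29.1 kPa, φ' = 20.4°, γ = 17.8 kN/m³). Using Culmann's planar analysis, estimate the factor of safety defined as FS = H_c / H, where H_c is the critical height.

H_c = (4c'/γ) · sinβ cosφ' / [1 − cos(β − φ')]
    = (4·29.1/17.8) · sin54.0°·cos20.4° / [1 − cos33.6°]
    = 6.539 · 0.7583 / 0.1671 = 29.68 m
FS = H_c / H = 29.68 / 18.1 = 1.640

FS = 1.64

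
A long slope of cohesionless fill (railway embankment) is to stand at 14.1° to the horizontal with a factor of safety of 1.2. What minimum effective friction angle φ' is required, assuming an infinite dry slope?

FS = tanφ'/tanβ ⇒ tanφ' = FS · tanβ = 1.2 · tan14.1° = 0.3014
φ' = arctan(0.3014) = 16.77°

φ' = 16.8°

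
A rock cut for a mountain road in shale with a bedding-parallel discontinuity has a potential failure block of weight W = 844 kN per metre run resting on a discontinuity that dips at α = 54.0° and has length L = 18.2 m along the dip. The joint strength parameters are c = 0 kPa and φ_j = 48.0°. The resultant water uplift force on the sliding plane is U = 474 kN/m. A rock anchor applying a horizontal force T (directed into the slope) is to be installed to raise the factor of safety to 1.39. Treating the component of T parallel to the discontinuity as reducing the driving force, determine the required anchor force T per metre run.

Resolving forces along and normal to the sliding plane, with the horizontal anchor force T adding T·sinα to the effective normal force and T·cosα acting up the plane against the driving force:
FS = [cL + (W cosα − U + T sinα) tanφ_j] / [W sinα − T cosα]
Without the anchor: N' = 22.1 kN/m, driving T_d = 682.8 kN/m, resisting R = 0·18.2 + 22.1·tan48.0° = 24.5 kN/m, FS = 0.04.
Setting FS = 1.39 and solving for T:
1.39·(682.8 − T cos54.0°) = 24.5 + T sin54.0°·tan48.0°
T·(sin54.0°·tan48.0° + 1.39·cos54.0°) = 1.39·682.8 − 24.5
T·(0.8090·1.1106 + 1.39·0.5878) = 949.1 − 24.5 = 924.6
T·1.7155 = 924.6
T = 538.9 kN/m

T = 539 kN/m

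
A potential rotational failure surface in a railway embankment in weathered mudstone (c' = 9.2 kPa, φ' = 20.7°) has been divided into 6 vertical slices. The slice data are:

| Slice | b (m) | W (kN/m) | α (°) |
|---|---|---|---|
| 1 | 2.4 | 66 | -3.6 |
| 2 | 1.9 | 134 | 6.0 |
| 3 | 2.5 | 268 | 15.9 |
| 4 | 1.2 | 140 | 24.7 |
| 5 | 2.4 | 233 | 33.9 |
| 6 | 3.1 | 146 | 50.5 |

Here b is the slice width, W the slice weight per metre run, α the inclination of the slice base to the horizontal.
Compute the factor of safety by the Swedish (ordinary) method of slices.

Ordinary method of slices: FS = Σ[c'·Δl_i + (W_i cosα_i)·tanφ'] / Σ W_i sinα_i, with Δl_i = b_i / cosα_i.
Slice 1: Δl = 2.4/cos(-3.6°) = 2.405 m; N'_1 = 66·cos(-3.6°) = 65.9; c'Δl = 22.12; W sinα = -4.1
Slice 2: Δl = 1.9/cos6.0° = 1.910 m; N'_2 = 134·cos6.0° = 133.3; c'Δl = 17.58; W sinα = 14.0
Slice 3: Δl = 2.5/cos15.9° = 2.599 m; N'_3 = 268·cos15.9° = 257.7; c'Δl = 23.91; W sinα = 73.4
Slice 4: Δl = 1.2/cos24.7° = 1.321 m; N'_4 = 140·cos24.7° = 127.2; c'Δl = 12.15; W sinα = 58.5
Slice 5: Δl = 2.4/cos33.9° = 2.892 m; N'_5 = 233·cos33.9° = 193.4; c'Δl = 26.60; W sinα = 130.0
Slice 6: Δl = 3.1/cos50.5° = 4.874 m; N'_6 = 146·cos50.5° = 92.9; c'Δl = 44.84; W sinα = 112.7
Σc'Δl = 147.2 kN/m; ΣN' = 870.3 kN/m; ΣW sinα = 384.4 kN/m
Resisting = 147.2 + 870.3·tan20.7° = 147.2 + 328.9 = 476.1 kN/m
FS = 476.1 / 384.4 = 1.239

FS = 1.24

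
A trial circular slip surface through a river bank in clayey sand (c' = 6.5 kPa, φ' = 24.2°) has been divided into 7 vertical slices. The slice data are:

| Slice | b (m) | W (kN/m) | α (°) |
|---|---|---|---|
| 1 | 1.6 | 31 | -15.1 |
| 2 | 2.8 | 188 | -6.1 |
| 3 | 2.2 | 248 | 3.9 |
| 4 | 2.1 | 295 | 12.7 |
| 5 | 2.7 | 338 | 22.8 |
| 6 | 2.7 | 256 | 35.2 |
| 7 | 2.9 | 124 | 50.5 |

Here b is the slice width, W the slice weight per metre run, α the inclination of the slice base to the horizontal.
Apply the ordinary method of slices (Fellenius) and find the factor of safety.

Ordinary method of slices: FS = Σ[c'·Δl_i + (W_i cosα_i)·tanφ'] / Σ W_i sinα_i, with Δl_i = b_i / cosα_i.
Slice 1: Δl = 1.6/cos(-15.1°) = 1.657 m; N'_1 = 31·cos(-15.1°) = 29.9; c'Δl = 10.77; W sinα = -8.1
Slice 2: Δl = 2.8/cos(-6.1°) = 2.816 m; N'_2 = 188·cos(-6.1°) = 186.9; c'Δl = 18.30; W sinα = -20.0
Slice 3: Δl = 2.2/cos3.9° = 2.205 m; N'_3 = 248·cos3.9° = 247.4; c'Δl = 14.33; W sinα = 16.9
Slice 4: Δl = 2.1/cos12.7° = 2.153 m; N'_4 = 295·cos12.7° = 287.8; c'Δl = 13.99; W sinα = 64.9
Slice 5: Δl = 2.7/cos22.8° = 2.929 m; N'_5 = 338·cos22.8° = 311.6; c'Δl = 19.04; W sinα = 131.0
Slice 6: Δl = 2.7/cos35.2° = 3.304 m; N'_6 = 256·cos35.2° = 209.2; c'Δl = 21.48; W sinα = 147.6
Slice 7: Δl = 2.9/cos50.5° = 4.559 m; N'_7 = 124·cos50.5° = 78.9; c'Δl = 29.63; W sinα = 95.7
Σc'Δl = 127.6 kN/m; ΣN' = 1351.7 kN/m; ΣW sinα = 427.9 kN/m
Resisting = 127.6 + 1351.7·tan24.2° = 127.6 + 607.5 = 735.0 kN/m
FS = 735.0 / 427.9 = 1.718

FS = 1.72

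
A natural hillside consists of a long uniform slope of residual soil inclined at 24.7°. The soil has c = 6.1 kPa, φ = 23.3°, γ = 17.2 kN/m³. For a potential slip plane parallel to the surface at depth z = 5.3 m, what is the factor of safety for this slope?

For an infinite slope with a slip plane parallel to the surface (no pore pressure): FS = [c + γz cos²β tanφ] / [γz sinβ cosβ].
γz = 17.2·5.3 = 91.16 kN/m²
Numerator = 6.1 + 91.16·cos²24.7°·tan23.3° = 6.1 + 91.16·0.8254·0.4307 = 38.504 kPa
Denominator = 91.16·sin24.7°·cos24.7° = 91.16·0.4179·0.9085 = 34.608 kPa
FS = 38.504 / 34.608 = 1.113

FS = 1.11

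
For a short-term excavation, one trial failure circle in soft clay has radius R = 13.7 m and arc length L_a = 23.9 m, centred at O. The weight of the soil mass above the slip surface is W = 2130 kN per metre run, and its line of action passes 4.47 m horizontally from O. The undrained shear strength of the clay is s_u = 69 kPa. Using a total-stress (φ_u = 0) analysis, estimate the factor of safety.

FS = 2.37

Taking moments about the centre O, the resisting moment is provided by the undrained shear strength acting along the arc:
M_R = s_u·L_a·R = 69·23.90·13.7 = 22592.7 kN·m/m
M_D = W·d = 2130·4.47 = 9521.1 kN·m/m
FS = M_R / M_D = 22592.7 / 9521.1 = 2.373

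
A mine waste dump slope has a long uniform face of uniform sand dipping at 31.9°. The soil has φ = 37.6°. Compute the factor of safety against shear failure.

FS = 1.24

For a dry cohesionless infinite slope the factor of safety is FS = tanφ / tanβ.
FS = tan37.6° / tan31.9° = 0.7701 / 0.6224 = 1.237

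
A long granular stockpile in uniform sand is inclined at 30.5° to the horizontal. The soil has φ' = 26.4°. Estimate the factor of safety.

For a dry cohesionless infinite slope the factor of safety is FS = tanφ' / tanβ.
FS = tan26.4° / tan30.5° = 0.4964 / 0.5890 = 0.843

FS = 0.84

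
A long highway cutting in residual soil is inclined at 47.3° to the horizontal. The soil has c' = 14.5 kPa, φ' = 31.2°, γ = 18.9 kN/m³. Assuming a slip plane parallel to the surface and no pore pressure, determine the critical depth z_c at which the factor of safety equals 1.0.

Setting FS = 1.00 in FS = [c' + γz cos²β tanφ'] / [γz sinβ cosβ] and solving for z:
z = c' / [γ cosβ (FS·sinβ − cosβ·tanφ')]
  = 14.5 / [18.9·cos47.3°·(1.00·sin47.3° − cos47.3°·tan31.2°)]
  = 14.5 / [18.9·0.6782·(1.00·0.7349 − 0.6782·0.6056)]
  = 14.5 / 4.1554 = 3.489 m

z_c = 3.49 m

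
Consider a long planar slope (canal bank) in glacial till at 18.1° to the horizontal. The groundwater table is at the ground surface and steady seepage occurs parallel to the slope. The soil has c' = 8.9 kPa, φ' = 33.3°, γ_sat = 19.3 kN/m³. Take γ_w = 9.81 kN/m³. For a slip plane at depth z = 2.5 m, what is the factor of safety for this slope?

FS = 1.61

With seepage parallel to the slope and the water table at the surface, the effective normal stress on the slip plane uses the buoyant unit weight γ' = γ_sat − γ_w while the driving shear stress uses γ_sat:
FS = [c' + γ' z cos²β tanφ'] / [γ_sat z sinβ cosβ]
γ' = 19.3 − 9.81 = 9.49 kN/m³
Numerator = 8.9 + 9.49·2.5·cos²18.1°·tan33.3° = 8.9 + 9.49·2.5·0.9035·0.6569 = 22.980 kPa
Denominator = 19.3·2.5·sin18.1°·cos18.1° = 19.3·2.5·0.3107·0.9505 = 14.248 kPa
FS = 22.980 / 14.248 = 1.613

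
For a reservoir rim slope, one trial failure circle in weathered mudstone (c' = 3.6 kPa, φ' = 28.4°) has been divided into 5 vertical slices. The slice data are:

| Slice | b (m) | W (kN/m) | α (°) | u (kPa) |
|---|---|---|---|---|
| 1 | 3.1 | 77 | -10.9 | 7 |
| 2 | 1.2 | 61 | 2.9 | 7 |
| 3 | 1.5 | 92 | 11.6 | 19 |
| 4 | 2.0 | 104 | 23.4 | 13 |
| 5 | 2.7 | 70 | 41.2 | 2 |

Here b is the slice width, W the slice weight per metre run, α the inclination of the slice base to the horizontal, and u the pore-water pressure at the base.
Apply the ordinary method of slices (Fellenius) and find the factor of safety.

Ordinary method of slices: FS = Σ[c'·Δl_i + (W_i cosα_i − u_i·Δl_i)·tanφ'] / Σ W_i sinα_i, with Δl_i = b_i / cosα_i.
Slice 1: Δl = 3.1/cos(-10.9°) = 3.157 m; N'_1 = 77·cos(-10.9°) − 7·3.157 = 53.5; c'Δl = 11.37; W sinα = -14.6
Slice 2: Δl = 1.2/cos2.9° = 1.202 m; N'_2 = 61·cos2.9° − 7·1.202 = 52.5; c'Δl = 4.33; W sinα = 3.1
Slice 3: Δl = 1.5/cos11.6° = 1.531 m; N'_3 = 92·cos11.6° − 19·1.531 = 61.0; c'Δl = 5.51; W sinα = 18.5
Slice 4: Δl = 2.0/cos23.4° = 2.179 m; N'_4 = 104·cos23.4° − 13·2.179 = 67.1; c'Δl = 7.85; W sinα = 41.3
Slice 5: Δl = 2.7/cos41.2° = 3.588 m; N'_5 = 70·cos41.2° − 2·3.588 = 45.5; c'Δl = 12.92; W sinα = 46.1
Σc'Δl = 42.0 kN/m; ΣN' = 279.7 kN/m; ΣW sinα = 94.4 kN/m
Resisting = 42.0 + 279.7·tan28.4° = 42.0 + 151.2 = 193.2 kN/m
FS = 193.2 / 94.4 = 2.046

FS = 2.05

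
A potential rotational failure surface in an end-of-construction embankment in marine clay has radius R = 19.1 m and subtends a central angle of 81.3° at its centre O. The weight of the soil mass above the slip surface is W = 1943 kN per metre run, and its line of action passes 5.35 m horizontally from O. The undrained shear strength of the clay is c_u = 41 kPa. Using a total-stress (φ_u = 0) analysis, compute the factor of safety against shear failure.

FS = 2.04

Taking moments about the centre O, the resisting moment is provided by the undrained shear strength acting along the arc:
Arc length L_a = R·θ = 19.1·(81.3°·π/180) = 19.1·1.4190 = 27.10 m
M_R = c_u·L_a·R = 41·27.10·19.1 = 21223.6 kN·m/m
M_D = W·d = 1943·5.35 = 10395.0 kN·m/m
FS = M_R / M_D = 21223.6 / 10395.0 = 2.042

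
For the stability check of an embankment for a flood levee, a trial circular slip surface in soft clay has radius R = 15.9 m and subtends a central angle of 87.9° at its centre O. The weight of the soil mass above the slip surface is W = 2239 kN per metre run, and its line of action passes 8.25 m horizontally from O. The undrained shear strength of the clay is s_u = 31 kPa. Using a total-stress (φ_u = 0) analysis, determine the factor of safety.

Taking moments about the centre O, the resisting moment is provided by the undrained shear strength acting along the arc:
Arc length L_a = R·θ = 15.9·(87.9°·π/180) = 15.9·1.5341 = 24.39 m
M_R = s_u·L_a·R = 31·24.39·15.9 = 12023.3 kN·m/m
M_D = W·d = 2239·8.25 = 18471.8 kN·m/m
FS = M_R / M_D = 12023.3 / 18471.8 = 0.651

FS = 0.65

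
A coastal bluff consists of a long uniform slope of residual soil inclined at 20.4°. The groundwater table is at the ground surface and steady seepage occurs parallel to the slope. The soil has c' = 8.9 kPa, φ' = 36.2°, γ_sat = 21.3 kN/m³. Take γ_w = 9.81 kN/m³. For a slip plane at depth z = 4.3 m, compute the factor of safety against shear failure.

With seepage parallel to the slope and the water table at the surface, the effective normal stress on the slip plane uses the buoyant unit weight γ' = γ_sat − γ_w while the driving shear stress uses γ_sat:
FS = [c' + γ' z cos²β tanφ'] / [γ_sat z sinβ cosβ]
γ' = 21.3 − 9.81 = 11.49 kN/m³
Numerator = 8.9 + 11.49·4.3·cos²20.4°·tan36.2° = 8.9 + 11.49·4.3·0.8785·0.7319 = 40.667 kPa
Denominator = 21.3·4.3·sin20.4°·cos20.4° = 21.3·4.3·0.3486·0.9373 = 29.923 kPa
FS = 40.667 / 29.923 = 1.359

FS = 1.36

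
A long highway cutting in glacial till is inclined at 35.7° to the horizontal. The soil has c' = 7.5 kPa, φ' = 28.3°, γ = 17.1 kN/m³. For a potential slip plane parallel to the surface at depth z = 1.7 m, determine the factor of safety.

FS = 1.29

For an infinite slope with a slip plane parallel to the surface (no pore pressure): FS = [c' + γz cos²β tanφ'] / [γz sinβ cosβ].
γz = 17.1·1.7 = 29.07 kN/m²
Numerator = 7.5 + 29.07·cos²35.7°·tan28.3° = 7.5 + 29.07·0.6595·0.5384 = 17.823 kPa
Denominator = 29.07·sin35.7°·cos35.7° = 29.07·0.5835·0.8121 = 13.776 kPa
FS = 17.823 / 13.776 = 1.294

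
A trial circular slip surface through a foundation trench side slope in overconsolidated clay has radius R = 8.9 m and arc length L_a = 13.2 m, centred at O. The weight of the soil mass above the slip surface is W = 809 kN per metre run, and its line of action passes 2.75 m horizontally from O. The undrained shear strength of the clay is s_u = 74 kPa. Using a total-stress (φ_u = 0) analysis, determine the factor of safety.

Taking moments about the centre O, the resisting moment is provided by the undrained shear strength acting along the arc:
M_R = s_u·L_a·R = 74·13.20·8.9 = 8693.5 kN·m/m
M_D = W·d = 809·2.75 = 2224.8 kN·m/m
FS = M_R / M_D = 8693.5 / 2224.8 = 3.908

FS = 3.91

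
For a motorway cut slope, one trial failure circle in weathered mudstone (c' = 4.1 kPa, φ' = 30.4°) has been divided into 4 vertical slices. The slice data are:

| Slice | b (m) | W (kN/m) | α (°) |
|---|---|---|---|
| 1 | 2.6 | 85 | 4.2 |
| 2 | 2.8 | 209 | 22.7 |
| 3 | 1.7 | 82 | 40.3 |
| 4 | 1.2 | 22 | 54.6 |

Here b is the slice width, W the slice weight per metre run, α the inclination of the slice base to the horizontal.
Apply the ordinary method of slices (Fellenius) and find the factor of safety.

Ordinary method of slices: FS = Σ[c'·Δl_i + (W_i cosα_i)·tanφ'] / Σ W_i sinα_i, with Δl_i = b_i / cosα_i.
Slice 1: Δl = 2.6/cos4.2° = 2.607 m; N'_1 = 85·cos4.2° = 84.8; c'Δl = 10.69; W sinα = 6.2
Slice 2: Δl = 2.8/cos22.7° = 3.035 m; N'_2 = 209·cos22.7° = 192.8; c'Δl = 12.44; W sinα = 80.7
Slice 3: Δl = 1.7/cos40.3° = 2.229 m; N'_3 = 82·cos40.3° = 62.5; c'Δl = 9.14; W sinα = 53.0
Slice 4: Δl = 1.2/cos54.6° = 2.072 m; N'_4 = 22·cos54.6° = 12.7; c'Δl = 8.49; W sinα = 17.9
Σc'Δl = 40.8 kN/m; ΣN' = 352.9 kN/m; ΣW sinα = 157.8 kN/m
Resisting = 40.8 + 352.9·tan30.4° = 40.8 + 207.0 = 247.8 kN/m
FS = 247.8 / 157.8 = 1.570

FS = 1.57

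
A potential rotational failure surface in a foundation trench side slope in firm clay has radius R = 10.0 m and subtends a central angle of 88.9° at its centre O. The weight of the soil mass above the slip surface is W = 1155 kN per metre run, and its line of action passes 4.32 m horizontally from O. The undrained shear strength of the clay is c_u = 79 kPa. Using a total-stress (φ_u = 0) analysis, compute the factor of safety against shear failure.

Taking moments about the centre O, the resisting moment is provided by the undrained shear strength acting along the arc:
Arc length L_a = R·θ = 10.0·(88.9°·π/180) = 10.0·1.5516 = 15.52 m
M_R = c_u·L_a·R = 79·15.52·10.0 = 12257.6 kN·m/m
M_D = W·d = 1155·4.32 = 4989.6 kN·m/m
FS = M_R / M_D = 12257.6 / 4989.6 = 2.457

FS = 2.46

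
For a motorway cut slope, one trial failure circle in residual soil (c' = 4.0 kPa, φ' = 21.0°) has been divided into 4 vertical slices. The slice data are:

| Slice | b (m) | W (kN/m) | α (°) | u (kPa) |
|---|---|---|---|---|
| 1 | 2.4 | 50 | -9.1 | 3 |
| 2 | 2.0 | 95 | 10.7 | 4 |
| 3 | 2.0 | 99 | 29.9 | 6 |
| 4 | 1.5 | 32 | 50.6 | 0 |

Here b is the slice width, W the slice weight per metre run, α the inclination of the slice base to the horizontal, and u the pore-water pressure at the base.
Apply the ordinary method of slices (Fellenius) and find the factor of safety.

FS = 1.44

Ordinary method of slices: FS = Σ[c'·Δl_i + (W_i cosα_i − u_i·Δl_i)·tanφ'] / Σ W_i sinα_i, with Δl_i = b_i / cosα_i.
Slice 1: Δl = 2.4/cos(-9.1°) = 2.431 m; N'_1 = 50·cos(-9.1°) − 3·2.431 = 42.1; c'Δl = 9.72; W sinα = -7.9
Slice 2: Δl = 2.0/cos10.7° = 2.035 m; N'_2 = 95·cos10.7° − 4·2.035 = 85.2; c'Δl = 8.14; W sinα = 17.6
Slice 3: Δl = 2.0/cos29.9° = 2.307 m; N'_3 = 99·cos29.9° − 6·2.307 = 72.0; c'Δl = 9.23; W sinα = 49.4
Slice 4: Δl = 1.5/cos50.6° = 2.363 m; N'_4 = 32·cos50.6° − 0·2.363 = 20.3; c'Δl = 9.45; W sinα = 24.7
Σc'Δl = 36.5 kN/m; ΣN' = 219.6 kN/m; ΣW sinα = 83.8 kN/m
Resisting = 36.5 + 219.6·tan21.0° = 36.5 + 84.3 = 120.8 kN/m
FS = 120.8 / 83.8 = 1.442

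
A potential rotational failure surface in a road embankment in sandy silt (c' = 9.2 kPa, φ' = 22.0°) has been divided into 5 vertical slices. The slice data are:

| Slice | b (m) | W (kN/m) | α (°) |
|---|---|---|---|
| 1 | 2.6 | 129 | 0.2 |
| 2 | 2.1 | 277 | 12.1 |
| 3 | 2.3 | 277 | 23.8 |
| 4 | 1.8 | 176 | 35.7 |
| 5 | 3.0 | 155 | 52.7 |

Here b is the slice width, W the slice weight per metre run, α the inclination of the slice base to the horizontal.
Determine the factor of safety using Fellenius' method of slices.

Ordinary method of slices: FS = Σ[c'·Δl_i + (W_i cosα_i)·tanφ'] / Σ W_i sinα_i, with Δl_i = b_i / cosα_i.
Slice 1: Δl = 2.6/cos0.2° = 2.600 m; N'_1 = 129·cos0.2° = 129.0; c'Δl = 23.92; W sinα = 0.5
Slice 2: Δl = 2.1/cos12.1° = 2.148 m; N'_2 = 277·cos12.1° = 270.8; c'Δl = 19.76; W sinα = 58.1
Slice 3: Δl = 2.3/cos23.8° = 2.514 m; N'_3 = 277·cos23.8° = 253.4; c'Δl = 23.13; W sinα = 111.8
Slice 4: Δl = 1.8/cos35.7° = 2.217 m; N'_4 = 176·cos35.7° = 142.9; c'Δl = 20.39; W sinα = 102.7
Slice 5: Δl = 3.0/cos52.7° = 4.951 m; N'_5 = 155·cos52.7° = 93.9; c'Δl = 45.55; W sinα = 123.3
Σc'Δl = 132.7 kN/m; ΣN' = 890.1 kN/m; ΣW sinα = 396.3 kN/m
Resisting = 132.7 + 890.1·tan22.0° = 132.7 + 359.6 = 492.4 kN/m
FS = 492.4 / 396.3 = 1.242

FS = 1.24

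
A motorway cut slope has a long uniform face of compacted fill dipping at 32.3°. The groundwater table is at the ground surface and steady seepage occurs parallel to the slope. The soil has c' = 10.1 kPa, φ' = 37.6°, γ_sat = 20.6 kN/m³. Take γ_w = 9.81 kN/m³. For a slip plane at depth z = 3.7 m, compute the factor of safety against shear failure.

FS = 0.93

With seepage parallel to the slope and the water table at the surface, the effective normal stress on the slip plane uses the buoyant unit weight γ' = γ_sat − γ_w while the driving shear stress uses γ_sat:
FS = [c' + γ' z cos²β tanφ'] / [γ_sat z sinβ cosβ]
γ' = 20.6 − 9.81 = 10.79 kN/m³
Numerator = 10.1 + 10.79·3.7·cos²32.3°·tan37.6° = 10.1 + 10.79·3.7·0.7145·0.7701 = 32.066 kPa
Denominator = 20.6·3.7·sin32.3°·cos32.3° = 20.6·3.7·0.5344·0.8453 = 34.426 kPa
FS = 32.066 / 34.426 = 0.931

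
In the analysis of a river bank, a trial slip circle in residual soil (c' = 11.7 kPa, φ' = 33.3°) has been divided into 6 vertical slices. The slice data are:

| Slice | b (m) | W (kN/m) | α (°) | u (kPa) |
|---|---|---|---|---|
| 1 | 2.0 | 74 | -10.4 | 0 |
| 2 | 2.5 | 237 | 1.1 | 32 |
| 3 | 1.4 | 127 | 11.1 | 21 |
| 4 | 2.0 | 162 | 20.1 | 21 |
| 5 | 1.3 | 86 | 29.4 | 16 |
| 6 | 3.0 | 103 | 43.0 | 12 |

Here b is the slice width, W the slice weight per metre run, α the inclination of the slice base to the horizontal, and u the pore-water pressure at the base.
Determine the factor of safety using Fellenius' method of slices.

FS = 2.69

Ordinary method of slices: FS = Σ[c'·Δl_i + (W_i cosα_i − u_i·Δl_i)·tanφ'] / Σ W_i sinα_i, with Δl_i = b_i / cosα_i.
Slice 1: Δl = 2.0/cos(-10.4°) = 2.033 m; N'_1 = 74·cos(-10.4°) − 0·2.033 = 72.8; c'Δl = 23.79; W sinα = -13.4
Slice 2: Δl = 2.5/cos1.1° = 2.500 m; N'_2 = 237·cos1.1° − 32·2.500 = 156.9; c'Δl = 29.26; W sinα = 4.5
Slice 3: Δl = 1.4/cos11.1° = 1.427 m; N'_3 = 127·cos11.1° − 21·1.427 = 94.7; c'Δl = 16.69; W sinα = 24.5
Slice 4: Δl = 2.0/cos20.1° = 2.130 m; N'_4 = 162·cos20.1° − 21·2.130 = 107.4; c'Δl = 24.92; W sinα = 55.7
Slice 5: Δl = 1.3/cos29.4° = 1.492 m; N'_5 = 86·cos29.4° − 16·1.492 = 51.0; c'Δl = 17.46; W sinα = 42.2
Slice 6: Δl = 3.0/cos43.0° = 4.102 m; N'_6 = 103·cos43.0° − 12·4.102 = 26.1; c'Δl = 47.99; W sinα = 70.2
Σc'Δl = 160.1 kN/m; ΣN' = 509.0 kN/m; ΣW sinα = 183.8 kN/m
Resisting = 160.1 + 509.0·tan33.3° = 160.1 + 334.3 = 494.4 kN/m
FS = 494.4 / 183.8 = 2.690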